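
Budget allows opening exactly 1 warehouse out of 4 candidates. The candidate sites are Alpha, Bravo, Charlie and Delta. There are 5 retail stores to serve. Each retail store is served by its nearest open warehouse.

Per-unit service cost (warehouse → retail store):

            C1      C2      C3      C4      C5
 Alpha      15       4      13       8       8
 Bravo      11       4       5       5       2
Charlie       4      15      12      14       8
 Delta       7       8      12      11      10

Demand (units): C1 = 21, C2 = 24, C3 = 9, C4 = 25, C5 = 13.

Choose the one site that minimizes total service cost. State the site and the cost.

With exactly 1 open, each retail store uses its cheapest among the chosen.
{Bravo}: C1→Bravo 11·21=231, C2→Bravo 4·24=96, C3→Bravo 5·9=45, C4→Bravo 5·25=125, C5→Bravo 2·13=26. Service cost 523.
{Alpha}: service cost 832
{Delta}: service cost 852
Among all 4 size-1 choices, {Bravo} is lowest.

Choose Bravo only; total service cost 523.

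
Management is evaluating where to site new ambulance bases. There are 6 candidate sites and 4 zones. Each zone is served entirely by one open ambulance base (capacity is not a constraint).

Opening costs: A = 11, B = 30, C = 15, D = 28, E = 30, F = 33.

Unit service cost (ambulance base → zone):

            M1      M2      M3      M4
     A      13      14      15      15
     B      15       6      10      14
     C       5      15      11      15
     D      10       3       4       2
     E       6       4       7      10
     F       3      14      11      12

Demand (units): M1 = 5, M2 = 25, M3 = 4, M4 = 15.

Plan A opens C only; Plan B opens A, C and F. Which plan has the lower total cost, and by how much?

Plan A: {C}: M1→C 5·5=25, M2→C 15·25=375, M3→C 11·4=44, M4→C 15·15=225. Service 669; fixed 15; total 684.
Plan B: {A, C, F}: M1→F 3·5=15, M2→A 14·25=350, M3→C 11·4=44, M4→F 12·15=180. Service 589; fixed 59; total 648.
Difference: |684 − 648| = 36.

Plan B is cheaper by 36.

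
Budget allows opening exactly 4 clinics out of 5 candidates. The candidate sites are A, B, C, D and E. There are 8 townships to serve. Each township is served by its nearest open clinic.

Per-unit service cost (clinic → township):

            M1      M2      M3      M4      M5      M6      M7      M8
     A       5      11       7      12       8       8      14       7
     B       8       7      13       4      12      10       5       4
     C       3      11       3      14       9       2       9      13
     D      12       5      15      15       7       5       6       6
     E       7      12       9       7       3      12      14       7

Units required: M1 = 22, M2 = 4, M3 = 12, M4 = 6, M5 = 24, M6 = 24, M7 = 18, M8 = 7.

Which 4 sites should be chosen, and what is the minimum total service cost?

With exactly 4 open, each township uses its cheapest among the chosen.
{B, C, D, E}: M1→C 3·22=66, M2→D 5·4=20, M3→C 3·12=36, M4→B 4·6=24, M5→E 3·24=72, M6→C 2·24=48, M7→B 5·18=90, M8→B 4·7=28. Service cost 384.
{A, B, C, E}: service cost 392
{A, C, D, E}: service cost 434
Among all 5 size-4 choices, {B, C, D, E} is lowest.

Choose B, C, D and E; total service cost 384.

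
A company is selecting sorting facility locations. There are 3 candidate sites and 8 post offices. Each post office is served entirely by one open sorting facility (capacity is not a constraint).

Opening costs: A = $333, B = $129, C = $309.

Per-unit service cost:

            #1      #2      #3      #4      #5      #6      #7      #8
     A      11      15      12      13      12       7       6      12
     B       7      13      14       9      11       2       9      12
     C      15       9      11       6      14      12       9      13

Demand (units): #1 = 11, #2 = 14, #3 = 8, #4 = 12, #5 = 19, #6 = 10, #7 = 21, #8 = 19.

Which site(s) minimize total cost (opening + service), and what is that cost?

Open B only; minimum total cost 1254.

For any fixed open set, each post office goes to its cheapest open site; total = fixed + service.
{B}: #1→B 7·11=77, #2→B 13·14=182, #3→B 14·8=112, #4→B 9·12=108, #5→B 11·19=209, #6→B 2·10=20, #7→B 9·21=189, #8→B 12·19=228. Service 1125; fixed 129; total 1254.
{B, C}: #1→B 7·11=77, #2→C 9·14=126, #3→C 11·8=88, #4→C 6·12=72, #5→B 11·19=209, #6→B 2·10=20, #7→B 9·21=189, #8→B 12·19=228. Service 1009; fixed 438; total 1447.
{A, B}: #1→B 7·11=77, #2→B 13·14=182, #3→A 12·8=96, #4→B 9·12=108, #5→B 11·19=209, #6→B 2·10=20, #7→A 6·21=126, #8→A 12·19=228. Service 1046; fixed 462; total 1508.
{A, B, C}: service 946 + fixed 771 = 1717
(All 7 nonempty subsets were checked; B only is lowest.)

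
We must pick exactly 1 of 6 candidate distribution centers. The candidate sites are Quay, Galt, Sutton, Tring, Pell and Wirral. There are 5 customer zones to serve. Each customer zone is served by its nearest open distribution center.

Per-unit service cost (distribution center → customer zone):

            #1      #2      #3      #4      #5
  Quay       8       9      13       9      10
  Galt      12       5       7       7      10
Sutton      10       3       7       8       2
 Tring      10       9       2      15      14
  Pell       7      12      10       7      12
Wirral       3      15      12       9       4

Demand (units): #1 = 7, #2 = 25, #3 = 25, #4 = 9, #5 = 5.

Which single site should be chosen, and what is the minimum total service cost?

Choose Sutton only; total service cost 402.

With exactly 1 open, each customer zone uses its cheapest among the chosen.
{Sutton}: #1→Sutton 10·7=70, #2→Sutton 3·25=75, #3→Sutton 7·25=175, #4→Sutton 8·9=72, #5→Sutton 2·5=10. Service cost 402.
{Galt}: service cost 497
{Tring}: service cost 550
Among all 6 size-1 choices, {Sutton} is lowest.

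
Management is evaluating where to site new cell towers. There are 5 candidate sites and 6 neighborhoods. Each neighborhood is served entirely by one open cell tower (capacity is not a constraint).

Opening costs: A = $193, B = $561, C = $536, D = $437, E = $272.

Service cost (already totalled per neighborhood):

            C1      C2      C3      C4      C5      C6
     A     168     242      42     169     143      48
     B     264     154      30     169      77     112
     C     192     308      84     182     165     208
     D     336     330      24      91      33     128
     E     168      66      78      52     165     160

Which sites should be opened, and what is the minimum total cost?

For any fixed open set, each neighborhood goes to its cheapest open site; total = fixed + service.
{E}: C1→E 168, C2→E 66, C3→E 78, C4→E 52, C5→E 165, C6→E 160. Service 689; fixed 272; total 961.
{A, E}: service 519 + fixed 465 = 984
{A}: C1→A 168, C2→A 242, C3→A 42, C4→A 169, C5→A 143, C6→A 48. Service 812; fixed 193; total 1005.
{A, B, C, D, E}: C1→A 168, C2→E 66, C3→D 24, C4→E 52, C5→D 33, C6→A 48. Service 391; fixed 1999; total 2390.
No other subset beats 961.

Open E only; minimum total cost 961.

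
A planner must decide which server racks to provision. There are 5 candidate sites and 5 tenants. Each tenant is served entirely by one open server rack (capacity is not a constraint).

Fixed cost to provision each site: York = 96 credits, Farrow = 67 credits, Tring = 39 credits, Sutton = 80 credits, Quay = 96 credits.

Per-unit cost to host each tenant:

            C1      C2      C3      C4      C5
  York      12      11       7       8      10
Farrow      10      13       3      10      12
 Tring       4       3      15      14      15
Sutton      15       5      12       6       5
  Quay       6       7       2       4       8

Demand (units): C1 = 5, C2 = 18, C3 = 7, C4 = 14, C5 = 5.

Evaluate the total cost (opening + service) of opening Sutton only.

Total cost: 438

Each tenant is assigned to its cheapest site among the open ones.
{Sutton}: C1→Sutton 15·5=75, C2→Sutton 5·18=90, C3→Sutton 12·7=84, C4→Sutton 6·14=84, C5→Sutton 5·5=25. Service 358; fixed 80; total 438.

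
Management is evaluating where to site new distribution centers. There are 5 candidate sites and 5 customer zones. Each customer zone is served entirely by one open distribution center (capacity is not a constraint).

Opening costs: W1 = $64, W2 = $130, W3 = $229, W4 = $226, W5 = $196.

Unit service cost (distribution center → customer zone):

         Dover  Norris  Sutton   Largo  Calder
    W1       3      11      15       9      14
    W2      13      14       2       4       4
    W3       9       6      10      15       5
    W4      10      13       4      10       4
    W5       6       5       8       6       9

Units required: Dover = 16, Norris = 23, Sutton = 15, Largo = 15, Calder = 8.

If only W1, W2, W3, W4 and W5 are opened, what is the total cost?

Total cost: 1130

Each customer zone is assigned to its cheapest site among the open ones.
{W1, W2, W3, W4, W5}: Dover→W1 3·16=48, Norris→W5 5·23=115, Sutton→W2 2·15=30, Largo→W2 4·15=60, Calder→W2 4·8=32. Service 285; fixed 845; total 1130.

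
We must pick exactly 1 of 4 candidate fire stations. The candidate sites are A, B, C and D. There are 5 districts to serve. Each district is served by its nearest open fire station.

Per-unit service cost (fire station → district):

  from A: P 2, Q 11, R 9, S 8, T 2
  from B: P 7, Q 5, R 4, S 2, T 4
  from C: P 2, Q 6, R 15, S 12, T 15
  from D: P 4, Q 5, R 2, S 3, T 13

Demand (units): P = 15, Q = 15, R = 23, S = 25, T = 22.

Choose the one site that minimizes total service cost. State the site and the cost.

Choose B only; total service cost 410.

With exactly 1 open, each district uses its cheapest among the chosen.
{B}: P→B 7·15=105, Q→B 5·15=75, R→B 4·23=92, S→B 2·25=50, T→B 4·22=88. Service cost 410.
{D}: service cost 542
{A}: service cost 646
Among all 4 size-1 choices, {B} is lowest.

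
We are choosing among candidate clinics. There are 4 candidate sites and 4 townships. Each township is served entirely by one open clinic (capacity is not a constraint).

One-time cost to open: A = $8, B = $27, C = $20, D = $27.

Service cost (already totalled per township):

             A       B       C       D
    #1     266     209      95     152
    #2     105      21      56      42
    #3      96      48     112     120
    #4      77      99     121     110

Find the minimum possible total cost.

For any fixed open set, each township goes to its cheapest open site; total = fixed + service.
{A, B, C}: #1→C 95, #2→B 21, #3→B 48, #4→A 77. Service 241; fixed 55; total 296.
{B, C}: service 263 + fixed 47 = 310
{A, B, C, D}: #1→C 95, #2→B 21, #3→B 48, #4→A 77. Service 241; fixed 82; total 323.
{A}: service 544 + fixed 8 = 552
(All 15 nonempty subsets were checked; A, B and C is lowest.)

Minimum total cost: 296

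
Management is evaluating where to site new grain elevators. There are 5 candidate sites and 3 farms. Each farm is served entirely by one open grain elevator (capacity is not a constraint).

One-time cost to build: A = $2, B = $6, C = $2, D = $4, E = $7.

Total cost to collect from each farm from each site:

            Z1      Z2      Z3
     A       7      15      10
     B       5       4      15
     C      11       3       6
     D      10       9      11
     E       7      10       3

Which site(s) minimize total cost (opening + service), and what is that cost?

Open A and C; minimum total cost 20.

For any fixed open set, each farm goes to its cheapest open site; total = fixed + service.
{A, C}: Z1→A 7, Z2→C 3, Z3→C 6. Service 16; fixed 4; total 20.
{B, C}: service 14 + fixed 8 = 22
{C}: Z1→C 11, Z2→C 3, Z3→C 6. Service 20; fixed 2; total 22.
{A, B, C, D, E}: service 11 + fixed 21 = 32
No other subset beats 20.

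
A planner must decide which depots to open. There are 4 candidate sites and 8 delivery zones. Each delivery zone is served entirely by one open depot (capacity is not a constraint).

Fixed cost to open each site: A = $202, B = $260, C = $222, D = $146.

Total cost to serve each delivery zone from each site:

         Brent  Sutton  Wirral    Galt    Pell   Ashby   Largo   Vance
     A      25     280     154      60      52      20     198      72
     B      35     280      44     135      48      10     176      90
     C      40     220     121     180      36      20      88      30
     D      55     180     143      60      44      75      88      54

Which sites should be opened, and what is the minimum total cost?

For any fixed open set, each delivery zone goes to its cheapest open site; total = fixed + service.
{D}: Brent→D 55, Sutton→D 180, Wirral→D 143, Galt→D 60, Pell→D 44, Ashby→D 75, Largo→D 88, Vance→D 54. Service 699; fixed 146; total 845.
{B, D}: Brent→B 35, Sutton→D 180, Wirral→B 44, Galt→D 60, Pell→D 44, Ashby→B 10, Largo→D 88, Vance→D 54. Service 515; fixed 406; total 921.
{C, D}: service 575 + fixed 368 = 943
{A, B, C, D}: service 473 + fixed 830 = 1303
(All 15 nonempty subsets were checked; D only is lowest.)

Open D only; minimum total cost 845.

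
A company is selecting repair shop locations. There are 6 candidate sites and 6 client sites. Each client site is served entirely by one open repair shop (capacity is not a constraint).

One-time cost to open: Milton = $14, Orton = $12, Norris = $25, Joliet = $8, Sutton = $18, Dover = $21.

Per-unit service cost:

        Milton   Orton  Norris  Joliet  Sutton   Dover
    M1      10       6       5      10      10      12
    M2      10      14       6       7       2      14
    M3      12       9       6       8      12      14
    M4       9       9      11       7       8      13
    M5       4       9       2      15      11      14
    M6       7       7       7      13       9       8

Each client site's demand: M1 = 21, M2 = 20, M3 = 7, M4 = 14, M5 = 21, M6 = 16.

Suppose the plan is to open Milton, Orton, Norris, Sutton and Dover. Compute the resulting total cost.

Each client site is assigned to its cheapest site among the open ones.
{Milton, Orton, Norris, Sutton, Dover}: M1→Norris 5·21=105, M2→Sutton 2·20=40, M3→Norris 6·7=42, M4→Sutton 8·14=112, M5→Norris 2·21=42, M6→Milton 7·16=112. Service 453; fixed 90; total 543.

Total cost: 543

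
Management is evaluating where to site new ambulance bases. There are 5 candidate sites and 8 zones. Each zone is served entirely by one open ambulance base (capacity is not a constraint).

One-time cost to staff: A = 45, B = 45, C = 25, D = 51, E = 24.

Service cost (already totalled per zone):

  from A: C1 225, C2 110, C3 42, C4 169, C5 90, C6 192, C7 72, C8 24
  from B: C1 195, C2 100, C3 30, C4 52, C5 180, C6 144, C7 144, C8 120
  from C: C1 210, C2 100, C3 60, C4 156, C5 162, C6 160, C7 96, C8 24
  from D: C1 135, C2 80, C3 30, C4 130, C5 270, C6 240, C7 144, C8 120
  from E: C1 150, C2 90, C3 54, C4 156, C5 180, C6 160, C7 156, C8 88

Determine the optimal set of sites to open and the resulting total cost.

For any fixed open set, each zone goes to its cheapest open site; total = fixed + service.
{A, B, E}: C1→E 150, C2→E 90, C3→B 30, C4→B 52, C5→A 90, C6→B 144, C7→A 72, C8→A 24. Service 652; fixed 114; total 766.
{A, B, D}: service 627 + fixed 141 = 768
{A, B, C, E}: C1→E 150, C2→E 90, C3→B 30, C4→B 52, C5→A 90, C6→B 144, C7→A 72, C8→A 24. Service 652; fixed 139; total 791.
{A, B, C, D, E}: service 627 + fixed 190 = 817
No other subset beats 766.

Open A, B and E; minimum total cost 766.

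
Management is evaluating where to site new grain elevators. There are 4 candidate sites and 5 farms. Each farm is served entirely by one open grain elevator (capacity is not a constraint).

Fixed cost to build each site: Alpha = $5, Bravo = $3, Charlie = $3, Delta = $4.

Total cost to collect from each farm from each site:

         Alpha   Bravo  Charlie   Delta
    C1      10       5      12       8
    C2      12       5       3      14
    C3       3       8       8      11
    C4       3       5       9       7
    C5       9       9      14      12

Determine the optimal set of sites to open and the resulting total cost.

For any fixed open set, each farm goes to its cheapest open site; total = fixed + service.
{Alpha, Bravo}: C1→Bravo 5, C2→Bravo 5, C3→Alpha 3, C4→Alpha 3, C5→Alpha 9. Service 25; fixed 8; total 33.
{Alpha, Bravo, Charlie}: service 23 + fixed 11 = 34
{Bravo}: C1→Bravo 5, C2→Bravo 5, C3→Bravo 8, C4→Bravo 5, C5→Bravo 9. Service 32; fixed 3; total 35.
{Alpha, Bravo, Charlie, Delta}: service 23 + fixed 15 = 38
No other subset beats 33.

Open Alpha and Bravo; minimum total cost 33.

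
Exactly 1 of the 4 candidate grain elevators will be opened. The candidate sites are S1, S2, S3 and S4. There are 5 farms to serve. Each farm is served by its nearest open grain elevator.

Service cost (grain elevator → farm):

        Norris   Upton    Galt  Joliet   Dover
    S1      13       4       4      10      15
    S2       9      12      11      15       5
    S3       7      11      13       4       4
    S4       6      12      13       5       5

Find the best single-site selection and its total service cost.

Choose S3 only; total service cost 39.

With exactly 1 open, each farm uses its cheapest among the chosen.
{S3}: Norris→S3 7, Upton→S3 11, Galt→S3 13, Joliet→S3 4, Dover→S3 4. Service cost 39.
{S4}: service cost 41
{S1}: service cost 46
Among all 4 size-1 choices, {S3} is lowest.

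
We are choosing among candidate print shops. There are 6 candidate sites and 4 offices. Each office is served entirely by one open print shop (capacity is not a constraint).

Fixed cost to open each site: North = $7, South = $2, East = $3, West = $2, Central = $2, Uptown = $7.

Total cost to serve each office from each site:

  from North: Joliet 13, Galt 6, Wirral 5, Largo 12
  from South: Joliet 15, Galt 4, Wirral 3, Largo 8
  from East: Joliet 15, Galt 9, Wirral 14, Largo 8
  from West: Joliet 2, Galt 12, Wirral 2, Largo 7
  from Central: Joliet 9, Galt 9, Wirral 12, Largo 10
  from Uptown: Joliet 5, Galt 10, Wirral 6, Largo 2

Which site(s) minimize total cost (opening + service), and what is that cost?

For any fixed open set, each office goes to its cheapest open site; total = fixed + service.
{South, West}: Joliet→West 2, Galt→South 4, Wirral→West 2, Largo→West 7. Service 15; fixed 4; total 19.
{South, West, Central}: service 15 + fixed 6 = 21
{South, West, Uptown}: Joliet→West 2, Galt→South 4, Wirral→West 2, Largo→Uptown 2. Service 10; fixed 11; total 21.
{North, South, East, West, Central, Uptown}: Joliet→West 2, Galt→South 4, Wirral→West 2, Largo→Uptown 2. Service 10; fixed 23; total 33.
No other subset beats 19.

Open South and West; minimum total cost 19.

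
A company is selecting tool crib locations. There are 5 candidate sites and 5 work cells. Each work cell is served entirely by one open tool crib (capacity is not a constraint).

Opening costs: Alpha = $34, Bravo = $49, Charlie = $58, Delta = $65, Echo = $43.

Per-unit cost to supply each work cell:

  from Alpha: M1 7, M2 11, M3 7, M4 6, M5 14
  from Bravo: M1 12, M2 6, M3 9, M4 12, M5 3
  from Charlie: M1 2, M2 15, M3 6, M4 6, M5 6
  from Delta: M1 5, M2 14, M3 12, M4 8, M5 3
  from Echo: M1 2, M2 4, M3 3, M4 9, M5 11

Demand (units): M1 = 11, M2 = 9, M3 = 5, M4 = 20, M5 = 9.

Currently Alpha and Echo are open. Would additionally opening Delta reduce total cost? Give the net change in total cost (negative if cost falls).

Current service cost with {Alpha, Echo}: 292.
Adding Delta: each work cell re-picks its cheapest; new service cost 220, saving 72.
Extra fixed cost: 65. Net change = 65 − 72 = -7.
(Totals: 369 → 362.)

Yes — net change −7 (cost falls by 7).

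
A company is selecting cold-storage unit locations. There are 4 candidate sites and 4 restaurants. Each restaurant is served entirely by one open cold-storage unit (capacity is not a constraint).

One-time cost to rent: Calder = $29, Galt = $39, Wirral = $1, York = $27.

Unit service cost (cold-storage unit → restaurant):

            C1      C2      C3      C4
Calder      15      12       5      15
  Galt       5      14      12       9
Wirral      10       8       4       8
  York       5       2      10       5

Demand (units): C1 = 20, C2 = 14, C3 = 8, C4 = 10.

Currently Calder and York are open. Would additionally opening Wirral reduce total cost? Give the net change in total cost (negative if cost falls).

Current service cost with {Calder, York}: 218.
Adding Wirral: each restaurant re-picks its cheapest; new service cost 210, saving 8.
Extra fixed cost: 1. Net change = 1 − 8 = -7.
(Totals: 274 → 267.)

Yes — net change −7 (cost falls by 7).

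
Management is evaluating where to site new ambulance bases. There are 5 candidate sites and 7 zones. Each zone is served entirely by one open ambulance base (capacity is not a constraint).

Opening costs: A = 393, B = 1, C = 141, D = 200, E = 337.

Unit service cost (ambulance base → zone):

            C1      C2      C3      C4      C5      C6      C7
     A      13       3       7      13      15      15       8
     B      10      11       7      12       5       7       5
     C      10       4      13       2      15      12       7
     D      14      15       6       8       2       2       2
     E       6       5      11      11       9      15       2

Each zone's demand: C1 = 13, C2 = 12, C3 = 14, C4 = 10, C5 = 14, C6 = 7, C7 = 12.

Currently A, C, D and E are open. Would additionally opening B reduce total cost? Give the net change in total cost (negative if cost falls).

Current service cost with {A, C, D, E}: 284.
Adding B: each zone re-picks its cheapest; new service cost 284, saving 0.
Extra fixed cost: 1. Net change = 1 − 0 = 1.
(Totals: 1355 → 1356.)

No — net change +1 (cost rises by 1).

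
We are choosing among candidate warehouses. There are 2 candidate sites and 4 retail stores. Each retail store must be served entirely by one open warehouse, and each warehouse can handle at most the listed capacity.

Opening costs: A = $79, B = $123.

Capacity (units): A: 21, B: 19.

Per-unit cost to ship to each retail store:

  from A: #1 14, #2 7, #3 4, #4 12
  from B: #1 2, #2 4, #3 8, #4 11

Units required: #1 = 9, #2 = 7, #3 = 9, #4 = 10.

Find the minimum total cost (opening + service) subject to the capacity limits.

Minimum total cost: 404

Open {A, B}: #1→B 2·9=18, #2→B 4·7=28, #3→A 4·9=36, #4→A 12·10=120.
Loads: A carries 19/21, B carries 16/19. Service 202; fixed 202; total 404.
Next best feasible plan costs 415.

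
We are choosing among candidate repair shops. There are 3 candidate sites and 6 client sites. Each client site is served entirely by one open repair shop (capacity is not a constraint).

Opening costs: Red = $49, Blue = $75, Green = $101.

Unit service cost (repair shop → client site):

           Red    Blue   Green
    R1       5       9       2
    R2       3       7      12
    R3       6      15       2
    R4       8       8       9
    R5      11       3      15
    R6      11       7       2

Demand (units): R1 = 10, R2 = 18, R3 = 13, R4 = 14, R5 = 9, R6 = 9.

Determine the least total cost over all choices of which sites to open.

Minimum total cost: 479

For any fixed open set, each client site goes to its cheapest open site; total = fixed + service.
{Red, Green}: R1→Green 2·10=20, R2→Red 3·18=54, R3→Green 2·13=26, R4→Red 8·14=112, R5→Red 11·9=99, R6→Green 2·9=18. Service 329; fixed 150; total 479.
{Red, Blue, Green}: service 257 + fixed 225 = 482
{Blue, Green}: R1→Green 2·10=20, R2→Blue 7·18=126, R3→Green 2·13=26, R4→Blue 8·14=112, R5→Blue 3·9=27, R6→Green 2·9=18. Service 329; fixed 176; total 505.
{Red}: service 492 + fixed 49 = 541
No other subset beats 479.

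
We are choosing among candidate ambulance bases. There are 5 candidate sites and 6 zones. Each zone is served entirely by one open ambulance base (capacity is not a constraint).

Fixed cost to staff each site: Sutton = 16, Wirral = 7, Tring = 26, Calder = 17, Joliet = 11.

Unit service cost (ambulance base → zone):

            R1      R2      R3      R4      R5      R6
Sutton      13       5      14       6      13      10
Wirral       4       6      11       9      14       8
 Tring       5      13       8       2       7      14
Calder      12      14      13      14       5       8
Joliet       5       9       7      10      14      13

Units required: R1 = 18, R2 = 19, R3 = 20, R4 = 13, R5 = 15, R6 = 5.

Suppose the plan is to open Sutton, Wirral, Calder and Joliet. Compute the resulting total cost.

Total cost: 551

Each zone is assigned to its cheapest site among the open ones.
{Sutton, Wirral, Calder, Joliet}: R1→Wirral 4·18=72, R2→Sutton 5·19=95, R3→Joliet 7·20=140, R4→Sutton 6·13=78, R5→Calder 5·15=75, R6→Wirral 8·5=40. Service 500; fixed 51; total 551.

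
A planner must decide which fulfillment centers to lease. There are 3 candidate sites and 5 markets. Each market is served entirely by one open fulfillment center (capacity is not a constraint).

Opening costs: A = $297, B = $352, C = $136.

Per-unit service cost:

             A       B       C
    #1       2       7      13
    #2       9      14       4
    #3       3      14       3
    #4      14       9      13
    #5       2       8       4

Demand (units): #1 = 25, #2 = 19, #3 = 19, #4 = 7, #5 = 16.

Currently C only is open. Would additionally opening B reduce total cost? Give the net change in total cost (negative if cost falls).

Current service cost with {C}: 613.
Adding B: each market re-picks its cheapest; new service cost 435, saving 178.
Extra fixed cost: 352. Net change = 352 − 178 = 174.
(Totals: 749 → 923.)

No — net change +174 (cost rises by 174).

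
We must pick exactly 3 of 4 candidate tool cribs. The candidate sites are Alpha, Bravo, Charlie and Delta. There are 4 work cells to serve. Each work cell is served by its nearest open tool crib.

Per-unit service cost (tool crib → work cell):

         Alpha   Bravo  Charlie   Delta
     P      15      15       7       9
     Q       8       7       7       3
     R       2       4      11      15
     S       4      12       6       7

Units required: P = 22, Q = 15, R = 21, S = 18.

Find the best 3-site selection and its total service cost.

With exactly 3 open, each work cell uses its cheapest among the chosen.
{Alpha, Charlie, Delta}: P→Charlie 7·22=154, Q→Delta 3·15=45, R→Alpha 2·21=42, S→Alpha 4·18=72. Service cost 313.
{Alpha, Bravo, Delta}: service cost 357
{Alpha, Bravo, Charlie}: service cost 373
Among all 4 size-3 choices, {Alpha, Charlie, Delta} is lowest.

Choose Alpha, Charlie and Delta; total service cost 313.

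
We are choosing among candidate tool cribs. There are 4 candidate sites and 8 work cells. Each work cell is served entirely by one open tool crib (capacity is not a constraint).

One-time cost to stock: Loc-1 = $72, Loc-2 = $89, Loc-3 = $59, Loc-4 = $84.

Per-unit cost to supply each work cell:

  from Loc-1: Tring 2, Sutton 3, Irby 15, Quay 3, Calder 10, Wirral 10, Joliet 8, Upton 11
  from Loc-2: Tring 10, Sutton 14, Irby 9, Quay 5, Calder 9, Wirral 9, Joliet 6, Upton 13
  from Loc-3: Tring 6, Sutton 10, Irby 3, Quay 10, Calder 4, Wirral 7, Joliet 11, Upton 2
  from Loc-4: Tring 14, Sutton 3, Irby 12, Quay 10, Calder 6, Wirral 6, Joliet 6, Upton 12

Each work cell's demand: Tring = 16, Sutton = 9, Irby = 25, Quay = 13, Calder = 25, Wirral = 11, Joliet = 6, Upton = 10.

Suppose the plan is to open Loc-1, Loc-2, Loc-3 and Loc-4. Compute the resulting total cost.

Each work cell is assigned to its cheapest site among the open ones.
{Loc-1, Loc-2, Loc-3, Loc-4}: Tring→Loc-1 2·16=32, Sutton→Loc-1 3·9=27, Irby→Loc-3 3·25=75, Quay→Loc-1 3·13=39, Calder→Loc-3 4·25=100, Wirral→Loc-4 6·11=66, Joliet→Loc-2 6·6=36, Upton→Loc-3 2·10=20. Service 395; fixed 304; total 699.

Total cost: 699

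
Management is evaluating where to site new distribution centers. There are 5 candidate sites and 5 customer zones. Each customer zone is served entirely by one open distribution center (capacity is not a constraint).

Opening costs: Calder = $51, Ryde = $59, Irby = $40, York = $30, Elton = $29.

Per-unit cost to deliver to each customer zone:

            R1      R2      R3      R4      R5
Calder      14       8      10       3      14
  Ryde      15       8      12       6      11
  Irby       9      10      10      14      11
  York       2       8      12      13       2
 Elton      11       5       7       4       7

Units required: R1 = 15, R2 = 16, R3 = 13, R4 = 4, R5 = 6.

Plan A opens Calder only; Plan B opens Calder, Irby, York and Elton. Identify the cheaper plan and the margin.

Plan A: {Calder}: R1→Calder 14·15=210, R2→Calder 8·16=128, R3→Calder 10·13=130, R4→Calder 3·4=12, R5→Calder 14·6=84. Service 564; fixed 51; total 615.
Plan B: {Calder, Irby, York, Elton}: R1→York 2·15=30, R2→Elton 5·16=80, R3→Elton 7·13=91, R4→Calder 3·4=12, R5→York 2·6=12. Service 225; fixed 150; total 375.
Difference: |615 − 375| = 240.

Plan B is cheaper by 240.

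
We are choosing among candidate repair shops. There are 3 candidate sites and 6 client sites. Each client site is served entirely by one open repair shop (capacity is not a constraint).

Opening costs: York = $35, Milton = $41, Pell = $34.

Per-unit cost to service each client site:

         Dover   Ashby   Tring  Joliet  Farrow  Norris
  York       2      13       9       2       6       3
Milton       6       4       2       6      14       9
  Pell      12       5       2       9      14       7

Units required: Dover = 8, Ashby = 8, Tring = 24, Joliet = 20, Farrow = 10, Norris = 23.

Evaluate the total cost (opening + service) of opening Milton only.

Total cost: 636

Each client site is assigned to its cheapest site among the open ones.
{Milton}: Dover→Milton 6·8=48, Ashby→Milton 4·8=32, Tring→Milton 2·24=48, Joliet→Milton 6·20=120, Farrow→Milton 14·10=140, Norris→Milton 9·23=207. Service 595; fixed 41; total 636.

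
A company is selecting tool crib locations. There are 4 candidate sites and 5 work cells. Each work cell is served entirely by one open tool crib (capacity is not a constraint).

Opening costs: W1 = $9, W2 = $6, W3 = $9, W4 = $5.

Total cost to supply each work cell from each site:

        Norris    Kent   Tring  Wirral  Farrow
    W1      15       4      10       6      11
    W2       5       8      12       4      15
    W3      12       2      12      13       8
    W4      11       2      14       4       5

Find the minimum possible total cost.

For any fixed open set, each work cell goes to its cheapest open site; total = fixed + service.
{W2, W4}: Norris→W2 5, Kent→W4 2, Tring→W2 12, Wirral→W2 4, Farrow→W4 5. Service 28; fixed 11; total 39.
{W4}: service 36 + fixed 5 = 41
{W1, W2, W4}: Norris→W2 5, Kent→W4 2, Tring→W1 10, Wirral→W2 4, Farrow→W4 5. Service 26; fixed 20; total 46.
{W1, W2, W3, W4}: Norris→W2 5, Kent→W3 2, Tring→W1 10, Wirral→W2 4, Farrow→W4 5. Service 26; fixed 29; total 55.
(All 15 nonempty subsets were checked; W2 and W4 is lowest.)

Minimum total cost: 39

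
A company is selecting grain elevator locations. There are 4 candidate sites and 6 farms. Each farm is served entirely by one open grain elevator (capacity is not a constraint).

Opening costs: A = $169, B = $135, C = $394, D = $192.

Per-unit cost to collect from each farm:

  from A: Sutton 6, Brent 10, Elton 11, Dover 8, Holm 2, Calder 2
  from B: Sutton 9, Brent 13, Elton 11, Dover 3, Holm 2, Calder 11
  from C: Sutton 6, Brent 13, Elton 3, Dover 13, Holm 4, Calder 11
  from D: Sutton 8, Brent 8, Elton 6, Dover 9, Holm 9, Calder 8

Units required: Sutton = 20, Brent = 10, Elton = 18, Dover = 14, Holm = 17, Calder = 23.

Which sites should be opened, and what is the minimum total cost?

Open A only; minimum total cost 779.

For any fixed open set, each farm goes to its cheapest open site; total = fixed + service.
{A}: Sutton→A 6·20=120, Brent→A 10·10=100, Elton→A 11·18=198, Dover→A 8·14=112, Holm→A 2·17=34, Calder→A 2·23=46. Service 610; fixed 169; total 779.
{A, B}: service 540 + fixed 304 = 844
{A, D}: service 500 + fixed 361 = 861
{A, B, C, D}: service 376 + fixed 890 = 1266
No other subset beats 779.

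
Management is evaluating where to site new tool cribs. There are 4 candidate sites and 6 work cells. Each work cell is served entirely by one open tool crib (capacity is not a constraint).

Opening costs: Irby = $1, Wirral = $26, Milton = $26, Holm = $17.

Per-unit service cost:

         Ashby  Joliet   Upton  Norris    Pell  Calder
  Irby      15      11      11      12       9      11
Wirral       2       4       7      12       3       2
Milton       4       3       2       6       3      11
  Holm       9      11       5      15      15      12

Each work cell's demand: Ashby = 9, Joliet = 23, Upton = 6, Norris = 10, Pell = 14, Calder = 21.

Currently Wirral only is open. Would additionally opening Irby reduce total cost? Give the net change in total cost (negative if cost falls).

Current service cost with {Wirral}: 356.
Adding Irby: each work cell re-picks its cheapest; new service cost 356, saving 0.
Extra fixed cost: 1. Net change = 1 − 0 = 1.
(Totals: 382 → 383.)

No — net change +1 (cost rises by 1).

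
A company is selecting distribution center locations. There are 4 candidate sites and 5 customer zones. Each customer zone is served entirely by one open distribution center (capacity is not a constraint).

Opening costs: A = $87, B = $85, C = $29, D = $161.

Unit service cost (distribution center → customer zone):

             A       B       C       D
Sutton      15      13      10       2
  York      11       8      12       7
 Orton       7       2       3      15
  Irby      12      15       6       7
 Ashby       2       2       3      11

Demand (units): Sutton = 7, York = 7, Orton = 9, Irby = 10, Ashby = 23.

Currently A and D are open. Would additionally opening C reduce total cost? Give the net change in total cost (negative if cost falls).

Current service cost with {A, D}: 242.
Adding C: each customer zone re-picks its cheapest; new service cost 196, saving 46.
Extra fixed cost: 29. Net change = 29 − 46 = -17.
(Totals: 490 → 473.)

Yes — net change −17 (cost falls by 17).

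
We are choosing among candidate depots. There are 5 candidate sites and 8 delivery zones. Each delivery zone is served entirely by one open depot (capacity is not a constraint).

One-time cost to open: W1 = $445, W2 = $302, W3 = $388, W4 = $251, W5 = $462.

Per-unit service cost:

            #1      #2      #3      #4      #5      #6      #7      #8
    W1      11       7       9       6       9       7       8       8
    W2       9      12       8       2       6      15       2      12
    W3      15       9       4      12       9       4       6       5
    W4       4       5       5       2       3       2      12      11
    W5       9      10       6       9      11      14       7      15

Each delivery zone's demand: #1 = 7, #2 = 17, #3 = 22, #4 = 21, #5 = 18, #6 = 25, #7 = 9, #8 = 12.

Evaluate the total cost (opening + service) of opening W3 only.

Total cost: 1362

Each delivery zone is assigned to its cheapest site among the open ones.
{W3}: #1→W3 15·7=105, #2→W3 9·17=153, #3→W3 4·22=88, #4→W3 12·21=252, #5→W3 9·18=162, #6→W3 4·25=100, #7→W3 6·9=54, #8→W3 5·12=60. Service 974; fixed 388; total 1362.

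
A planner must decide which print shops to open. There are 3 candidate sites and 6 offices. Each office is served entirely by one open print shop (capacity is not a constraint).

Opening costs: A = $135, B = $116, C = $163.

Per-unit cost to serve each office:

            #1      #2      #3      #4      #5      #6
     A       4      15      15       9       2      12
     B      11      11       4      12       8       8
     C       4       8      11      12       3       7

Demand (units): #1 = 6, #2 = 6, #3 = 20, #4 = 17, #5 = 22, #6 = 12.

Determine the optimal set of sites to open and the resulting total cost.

For any fixed open set, each office goes to its cheapest open site; total = fixed + service.
{A, B}: #1→A 4·6=24, #2→B 11·6=66, #3→B 4·20=80, #4→A 9·17=153, #5→A 2·22=44, #6→B 8·12=96. Service 463; fixed 251; total 714.
{B, C}: service 506 + fixed 279 = 785
{B}: #1→B 11·6=66, #2→B 11·6=66, #3→B 4·20=80, #4→B 12·17=204, #5→B 8·22=176, #6→B 8·12=96. Service 688; fixed 116; total 804.
{A, B, C}: #1→A 4·6=24, #2→C 8·6=48, #3→B 4·20=80, #4→A 9·17=153, #5→A 2·22=44, #6→C 7·12=84. Service 433; fixed 414; total 847.
No other subset beats 714.

Open A and B; minimum total cost 714.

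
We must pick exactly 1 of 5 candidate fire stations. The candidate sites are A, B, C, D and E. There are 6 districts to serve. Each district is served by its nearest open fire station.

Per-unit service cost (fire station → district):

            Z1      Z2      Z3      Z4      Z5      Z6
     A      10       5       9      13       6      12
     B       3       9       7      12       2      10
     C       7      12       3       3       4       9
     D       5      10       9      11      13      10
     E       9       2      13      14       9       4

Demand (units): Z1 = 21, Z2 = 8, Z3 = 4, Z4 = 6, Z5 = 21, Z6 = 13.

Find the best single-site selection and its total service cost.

Choose B only; total service cost 407.

With exactly 1 open, each district uses its cheapest among the chosen.
{B}: Z1→B 3·21=63, Z2→B 9·8=72, Z3→B 7·4=28, Z4→B 12·6=72, Z5→B 2·21=42, Z6→B 10·13=130. Service cost 407.
{C}: service cost 474
{E}: service cost 582
Among all 5 size-1 choices, {B} is lowest.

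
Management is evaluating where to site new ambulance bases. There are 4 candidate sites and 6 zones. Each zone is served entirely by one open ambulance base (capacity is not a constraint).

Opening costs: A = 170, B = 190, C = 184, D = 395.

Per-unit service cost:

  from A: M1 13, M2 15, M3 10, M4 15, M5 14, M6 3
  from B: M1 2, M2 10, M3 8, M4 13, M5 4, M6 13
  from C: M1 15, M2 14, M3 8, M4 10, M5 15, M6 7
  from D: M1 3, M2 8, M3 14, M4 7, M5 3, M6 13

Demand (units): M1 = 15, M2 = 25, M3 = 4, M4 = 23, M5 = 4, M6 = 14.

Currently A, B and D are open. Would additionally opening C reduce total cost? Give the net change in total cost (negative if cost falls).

Current service cost with {A, B, D}: 477.
Adding C: each zone re-picks its cheapest; new service cost 477, saving 0.
Extra fixed cost: 184. Net change = 184 − 0 = 184.
(Totals: 1232 → 1416.)

No — net change +184 (cost rises by 184).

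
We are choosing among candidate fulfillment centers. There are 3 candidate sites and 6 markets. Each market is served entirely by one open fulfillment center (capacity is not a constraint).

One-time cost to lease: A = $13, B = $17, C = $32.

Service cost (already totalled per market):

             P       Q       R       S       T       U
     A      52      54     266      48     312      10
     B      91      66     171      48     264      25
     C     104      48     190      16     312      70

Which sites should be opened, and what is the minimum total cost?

For any fixed open set, each market goes to its cheapest open site; total = fixed + service.
{A, B, C}: P→A 52, Q→C 48, R→B 171, S→C 16, T→B 264, U→A 10. Service 561; fixed 62; total 623.
{A, B}: service 599 + fixed 30 = 629
{B, C}: service 615 + fixed 49 = 664
{A}: service 742 + fixed 13 = 755
No other subset beats 623.

Open A, B and C; minimum total cost 623.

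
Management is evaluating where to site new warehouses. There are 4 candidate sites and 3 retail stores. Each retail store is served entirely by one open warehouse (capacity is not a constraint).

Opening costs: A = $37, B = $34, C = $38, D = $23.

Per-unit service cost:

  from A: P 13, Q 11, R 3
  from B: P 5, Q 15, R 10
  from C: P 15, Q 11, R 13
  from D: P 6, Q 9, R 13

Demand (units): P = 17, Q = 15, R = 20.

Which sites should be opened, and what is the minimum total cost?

For any fixed open set, each retail store goes to its cheapest open site; total = fixed + service.
{A, D}: P→D 6·17=102, Q→D 9·15=135, R→A 3·20=60. Service 297; fixed 60; total 357.
{A, B, D}: service 280 + fixed 94 = 374
{A, B}: P→B 5·17=85, Q→A 11·15=165, R→A 3·20=60. Service 310; fixed 71; total 381.
{A, B, C, D}: P→B 5·17=85, Q→D 9·15=135, R→A 3·20=60. Service 280; fixed 132; total 412.
No other subset beats 357.

Open A and D; minimum total cost 357.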